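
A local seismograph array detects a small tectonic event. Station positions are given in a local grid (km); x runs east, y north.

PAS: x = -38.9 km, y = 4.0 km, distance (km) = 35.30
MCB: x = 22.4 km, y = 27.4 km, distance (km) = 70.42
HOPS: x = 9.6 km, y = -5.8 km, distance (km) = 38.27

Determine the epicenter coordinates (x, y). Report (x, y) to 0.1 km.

Circle about each station: (x + 38.9)² + (y − 4.0)² = 35.30²; (x − 22.4)² + (y − 27.4)² = 70.42²; (x − 9.6)² + (y + 5.8)² = 38.27².
Subtracting pairs of circle equations eliminates x²+y² and gives linear equations (the radical axes):
122.6 x + 46.8 y = -3989.58
97.0 x − 19.6 y = -1621.91
Solving the 2×2 system: x ≈ -22.2, y ≈ -27.1 km.

(-22.2, -27.1)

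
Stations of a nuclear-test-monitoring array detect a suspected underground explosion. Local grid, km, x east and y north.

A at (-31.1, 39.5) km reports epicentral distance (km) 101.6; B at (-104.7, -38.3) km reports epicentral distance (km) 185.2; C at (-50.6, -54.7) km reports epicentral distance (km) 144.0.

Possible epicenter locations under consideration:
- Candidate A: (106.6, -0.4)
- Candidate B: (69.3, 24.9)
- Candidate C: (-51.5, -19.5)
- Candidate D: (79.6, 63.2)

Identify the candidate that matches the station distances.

Candidate B

For each candidate, compare |candidate − station| to the reported distance:
Candidate A: residuals A 41.8, B 29.5, C 22.3 → max 41.8 km
Candidate B: residuals A 0.1, B 0.1, C 0.1 → max 0.1 km
Candidate C: residuals A 39.2, B 128.8, C 108.8 → max 128.8 km
Candidate D: residuals A 11.6, B 25.2, C 31.6 → max 31.6 km
Only Candidate B has all residuals ≈ 0.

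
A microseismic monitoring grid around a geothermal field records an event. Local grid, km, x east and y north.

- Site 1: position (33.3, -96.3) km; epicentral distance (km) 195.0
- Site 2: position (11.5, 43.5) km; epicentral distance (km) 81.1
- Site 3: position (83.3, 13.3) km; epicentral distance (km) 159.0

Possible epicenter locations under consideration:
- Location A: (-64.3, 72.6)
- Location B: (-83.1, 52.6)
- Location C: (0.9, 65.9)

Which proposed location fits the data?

Location A

For each candidate, compare |candidate − station| to the reported distance:
Location A: residuals Site 1 0.1, Site 2 0.1, Site 3 0.1 → max 0.1 km
Location B: residuals Site 1 6.0, Site 2 13.9, Site 3 12.0 → max 13.9 km
Location C: residuals Site 1 29.6, Site 2 56.3, Site 3 61.2 → max 61.2 km
Only Location A has all residuals ≈ 0.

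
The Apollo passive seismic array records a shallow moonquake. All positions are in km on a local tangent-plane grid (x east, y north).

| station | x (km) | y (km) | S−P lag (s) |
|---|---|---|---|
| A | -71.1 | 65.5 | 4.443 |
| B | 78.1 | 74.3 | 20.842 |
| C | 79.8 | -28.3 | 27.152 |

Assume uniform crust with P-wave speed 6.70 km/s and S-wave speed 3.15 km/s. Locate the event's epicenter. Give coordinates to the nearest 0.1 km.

-45.8 km east, 73.1 km north

Distance from S−P lag: d = Δt · v_P v_S / (v_P − v_S) = Δt · (6.70·3.15)/(6.70−3.15) ≈ 5.9451·Δt.
So d_A = 26.41, d_B = 123.91, d_C = 161.42 km.
Circle about each station: (x + 71.1)² + (y − 65.5)² = 26.41²; (x − 78.1)² + (y − 74.3)² = 123.91²; (x − 79.8)² + (y + 28.3)² = 161.42².
Subtracting the A equation from the B and C equations removes the quadratic terms:
298.4 x + 17.6 y = -12381.56
301.8 x − 187.6 y = -27535.46
Solving the 2×2 system: x ≈ -45.8, y ≈ 73.1 km.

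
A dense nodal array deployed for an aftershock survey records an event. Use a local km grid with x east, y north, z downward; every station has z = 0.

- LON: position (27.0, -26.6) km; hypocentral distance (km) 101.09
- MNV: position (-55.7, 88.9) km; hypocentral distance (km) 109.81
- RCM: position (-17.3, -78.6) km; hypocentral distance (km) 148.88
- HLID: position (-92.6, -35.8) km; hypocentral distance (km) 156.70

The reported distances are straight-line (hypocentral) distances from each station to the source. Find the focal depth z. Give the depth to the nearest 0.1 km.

67.4 km

Each station gives a sphere (x−x_i)² + (y−y_i)² + z² = d_i² (stations at z=0).
Subtracting the LON sphere from MNV and RCM: z² cancels, leaving linear equations in x and y:
-165.4 x + 231.0 y = 7730.09
-88.6 x − 104.0 y = -6905.38
Solving: x ≈ 21.005, y ≈ 48.503 km (keep extra digits for the depth step; rounded: 21.0, 48.5).
Then from the LON sphere: z² = 101.09² − (x − 27.0)² − (y + 26.6)² with x = 21.005, y = 48.503, so z ≈ 67.400 ≈ 67.4 km.
Check against HLID (with the unrounded solution): distance 156.70 ≈ 156.70 km. ✓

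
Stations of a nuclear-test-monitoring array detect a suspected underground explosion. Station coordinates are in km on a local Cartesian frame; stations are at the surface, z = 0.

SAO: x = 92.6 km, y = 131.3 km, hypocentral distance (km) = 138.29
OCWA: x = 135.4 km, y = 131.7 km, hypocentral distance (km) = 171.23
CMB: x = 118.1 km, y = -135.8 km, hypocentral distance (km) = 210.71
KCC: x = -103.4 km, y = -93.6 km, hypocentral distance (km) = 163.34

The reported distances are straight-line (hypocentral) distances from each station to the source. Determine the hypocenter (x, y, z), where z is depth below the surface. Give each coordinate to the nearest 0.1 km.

Each station gives a sphere (x−x_i)² + (y−y_i)² + z² = d_i² (stations at z=0).
Subtracting the SAO sphere from OCWA and CMB: z² cancels, leaving linear equations in x and y:
85.6 x + 0.8 y = -331.99
51.0 x − 534.2 y = -18699.78
Solving: x ≈ -4.202, y ≈ 34.604 km (keep extra digits for the depth step; rounded: -4.2, 34.6).
Then from the SAO sphere: z² = 138.29² − (x − 92.6)² − (y − 131.3)² with x = -4.202, y = 34.604, so z ≈ 20.084 ≈ 20.1 km.
Check against KCC (with the unrounded solution): distance 163.34 ≈ 163.34 km. ✓

(-4.2, 34.6, 20.1)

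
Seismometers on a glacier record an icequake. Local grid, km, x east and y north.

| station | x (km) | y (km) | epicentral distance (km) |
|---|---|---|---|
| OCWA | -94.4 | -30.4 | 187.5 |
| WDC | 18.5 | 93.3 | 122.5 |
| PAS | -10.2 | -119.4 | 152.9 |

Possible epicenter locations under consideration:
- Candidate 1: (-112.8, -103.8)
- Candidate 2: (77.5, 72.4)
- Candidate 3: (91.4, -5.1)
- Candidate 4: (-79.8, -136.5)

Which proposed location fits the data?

For each candidate, compare |candidate − station| to the reported distance:
Candidate 1: residuals OCWA 111.8, WDC 114.3, PAS 49.1 → max 114.3 km
Candidate 2: residuals OCWA 12.8, WDC 59.9, PAS 58.0 → max 59.9 km
Candidate 3: residuals OCWA 0.0, WDC 0.0, PAS 0.0 → max 0.0 km
Candidate 4: residuals OCWA 80.4, WDC 127.4, PAS 81.2 → max 127.4 km
Only Candidate 3 has all residuals ≈ 0.

Candidate 3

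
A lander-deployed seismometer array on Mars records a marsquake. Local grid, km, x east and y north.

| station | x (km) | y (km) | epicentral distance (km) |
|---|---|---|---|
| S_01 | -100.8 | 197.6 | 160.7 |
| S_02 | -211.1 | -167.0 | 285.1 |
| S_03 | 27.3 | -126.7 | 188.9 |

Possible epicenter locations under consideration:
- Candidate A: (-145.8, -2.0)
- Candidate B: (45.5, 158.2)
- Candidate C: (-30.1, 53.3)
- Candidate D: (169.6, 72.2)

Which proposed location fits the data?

For each candidate, compare |candidate − station| to the reported distance:
Candidate A: residuals S_01 43.9, S_02 107.6, S_03 24.4 → max 107.6 km
Candidate B: residuals S_01 9.2, S_02 129.1, S_03 96.6 → max 129.1 km
Candidate C: residuals S_01 0.0, S_02 0.0, S_03 0.0 → max 0.0 km
Candidate D: residuals S_01 137.4, S_02 164.5, S_03 55.7 → max 164.5 km
Only Candidate C has all residuals ≈ 0.

Candidate C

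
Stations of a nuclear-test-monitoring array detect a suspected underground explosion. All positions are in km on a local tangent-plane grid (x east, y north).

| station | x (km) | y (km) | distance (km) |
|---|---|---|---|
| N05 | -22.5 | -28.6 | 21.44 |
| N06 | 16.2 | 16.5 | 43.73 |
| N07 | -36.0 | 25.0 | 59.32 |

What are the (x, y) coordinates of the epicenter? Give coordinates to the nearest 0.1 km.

(-1.7, -23.4)

Circle about each station: (x + 22.5)² + (y + 28.6)² = 21.44²; (x − 16.2)² + (y − 16.5)² = 43.73²; (x + 36.0)² + (y − 25.0)² = 59.32².
Subtracting pairs of circle equations eliminates x²+y² and gives linear equations (the radical axes):
77.4 x + 90.2 y = -2242.16
-27.0 x + 107.2 y = -2462.40
Solving the 2×2 system: x ≈ -1.7, y ≈ -23.4 km.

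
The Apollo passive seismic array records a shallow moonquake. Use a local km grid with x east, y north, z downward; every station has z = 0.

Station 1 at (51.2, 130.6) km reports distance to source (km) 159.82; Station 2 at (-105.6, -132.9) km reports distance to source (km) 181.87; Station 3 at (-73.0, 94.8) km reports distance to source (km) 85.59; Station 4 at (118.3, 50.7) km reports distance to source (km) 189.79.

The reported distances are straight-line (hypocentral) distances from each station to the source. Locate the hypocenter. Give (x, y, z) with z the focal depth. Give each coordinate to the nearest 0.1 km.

x ≈ -61.4 km, y ≈ 33.5 km, depth ≈ 58.6 km

Each station gives a sphere (x−x_i)² + (y−y_i)² + z² = d_i² (stations at z=0).
Subtracting the Station 1 sphere from Station 2 and Station 3: z² cancels, leaving linear equations in x and y:
-313.6 x − 527.0 y = 1601.71
-248.4 x − 71.6 y = 12855.02
Solving: x ≈ -61.408, y ≈ 33.503 km (keep extra digits for the depth step; rounded: -61.4, 33.5).
Then from the Station 1 sphere: z² = 159.82² − (x − 51.2)² − (y − 130.6)² with x = -61.408, y = 33.503, so z ≈ 58.601 ≈ 58.6 km.
Check against Station 4 (with the unrounded solution): distance 189.80 ≈ 189.79 km. ✓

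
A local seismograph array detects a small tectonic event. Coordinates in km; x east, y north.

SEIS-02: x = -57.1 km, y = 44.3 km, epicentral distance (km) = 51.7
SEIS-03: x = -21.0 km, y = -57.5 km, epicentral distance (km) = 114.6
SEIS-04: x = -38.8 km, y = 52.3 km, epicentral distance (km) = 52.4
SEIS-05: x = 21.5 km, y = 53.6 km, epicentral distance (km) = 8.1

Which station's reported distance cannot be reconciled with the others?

SEIS-02

Solve using three stations at a time. Using SEIS-03, SEIS-04, SEIS-05 (subtract circle equations pairwise → linear system) gives (x, y) ≈ (13.6, 51.8).
Distances from that point to each station vs reported:
  SEIS-02: calculated 71.1 vs reported 51.7 → residual 19.4 km
  SEIS-03: calculated 114.6 vs reported 114.6 → residual 0.0 km
  SEIS-04: calculated 52.4 vs reported 52.4 → residual 0.0 km
  SEIS-05: calculated 8.1 vs reported 8.1 → residual 0.0 km
SEIS-03, SEIS-04, SEIS-05 are mutually consistent (residuals ≈ 0); SEIS-02 is off by 19.4 km.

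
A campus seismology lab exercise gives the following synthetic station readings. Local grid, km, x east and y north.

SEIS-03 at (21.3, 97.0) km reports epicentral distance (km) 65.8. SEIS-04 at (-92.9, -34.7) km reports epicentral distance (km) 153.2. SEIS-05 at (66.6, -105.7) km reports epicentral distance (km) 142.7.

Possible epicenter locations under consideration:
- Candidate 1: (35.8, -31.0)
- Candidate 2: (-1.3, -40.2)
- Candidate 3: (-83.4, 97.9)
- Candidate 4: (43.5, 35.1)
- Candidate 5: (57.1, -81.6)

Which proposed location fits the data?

Candidate 4

For each candidate, compare |candidate − station| to the reported distance:
Candidate 1: residuals SEIS-03 63.0, SEIS-04 24.4, SEIS-05 61.9 → max 63.0 km
Candidate 2: residuals SEIS-03 73.2, SEIS-04 61.4, SEIS-05 48.4 → max 73.2 km
Candidate 3: residuals SEIS-03 38.9, SEIS-04 20.3, SEIS-05 110.2 → max 110.2 km
Candidate 4: residuals SEIS-03 0.0, SEIS-04 0.0, SEIS-05 0.0 → max 0.0 km
Candidate 5: residuals SEIS-03 116.4, SEIS-04 4.0, SEIS-05 116.8 → max 116.8 km
Only Candidate 4 has all residuals ≈ 0.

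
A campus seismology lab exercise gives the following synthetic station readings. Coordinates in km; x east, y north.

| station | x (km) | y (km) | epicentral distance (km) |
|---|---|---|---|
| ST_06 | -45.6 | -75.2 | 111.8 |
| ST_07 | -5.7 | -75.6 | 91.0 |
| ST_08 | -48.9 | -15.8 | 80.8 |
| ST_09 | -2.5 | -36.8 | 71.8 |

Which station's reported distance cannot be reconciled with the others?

ST_09

Solve using three stations at a time. Using ST_06, ST_07, ST_08 (subtract circle equations pairwise → linear system) gives (x, y) ≈ (28.1, 8.9).
Distances from that point to each station vs reported:
  ST_06: calculated 111.8 vs reported 111.8 → residual 0.0 km
  ST_07: calculated 91.0 vs reported 91.0 → residual 0.0 km
  ST_08: calculated 80.8 vs reported 80.8 → residual 0.0 km
  ST_09: calculated 55.0 vs reported 71.8 → residual 16.8 km
ST_06, ST_07, ST_08 are mutually consistent (residuals ≈ 0); ST_09 is off by 16.8 km.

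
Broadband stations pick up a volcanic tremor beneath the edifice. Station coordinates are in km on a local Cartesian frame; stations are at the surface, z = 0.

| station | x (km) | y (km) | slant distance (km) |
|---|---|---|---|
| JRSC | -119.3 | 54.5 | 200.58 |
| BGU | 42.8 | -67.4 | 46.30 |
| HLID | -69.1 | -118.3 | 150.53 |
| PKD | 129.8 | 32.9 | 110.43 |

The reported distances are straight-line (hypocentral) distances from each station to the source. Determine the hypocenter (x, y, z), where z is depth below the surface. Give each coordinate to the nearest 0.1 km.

x ≈ 54.3 km, y ≈ -39.6 km, depth ≈ 35.2 km

Each station gives a sphere (x−x_i)² + (y−y_i)² + z² = d_i² (stations at z=0).
Subtracting the JRSC sphere from BGU and HLID: z² cancels, leaving linear equations in x and y:
324.2 x − 243.8 y = 27260.51
100.4 x − 345.6 y = 19140.02
Solving: x ≈ 54.301, y ≈ -39.607 km (keep extra digits for the depth step; rounded: 54.3, -39.6).
Then from the JRSC sphere: z² = 200.58² − (x + 119.3)² − (y − 54.5)² with x = 54.301, y = -39.607, so z ≈ 35.198 ≈ 35.2 km.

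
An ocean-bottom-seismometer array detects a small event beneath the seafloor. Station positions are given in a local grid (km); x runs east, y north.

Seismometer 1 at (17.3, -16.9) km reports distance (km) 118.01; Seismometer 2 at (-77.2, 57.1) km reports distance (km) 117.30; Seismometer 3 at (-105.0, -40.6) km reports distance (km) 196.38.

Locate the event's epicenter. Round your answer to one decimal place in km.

Circle about each station: (x − 17.3)² + (y + 16.9)² = 118.01²; (x + 77.2)² + (y − 57.1)² = 117.30²; (x + 105.0)² + (y + 40.6)² = 196.38².
Subtracting pairs of circle equations eliminates x²+y² and gives linear equations (the radical axes):
-189.0 x + 148.0 y = 8802.42
-244.6 x − 47.4 y = -12550.28
Solving the 2×2 system: x ≈ 31.9, y ≈ 100.2 km.

31.9 km east, 100.2 km north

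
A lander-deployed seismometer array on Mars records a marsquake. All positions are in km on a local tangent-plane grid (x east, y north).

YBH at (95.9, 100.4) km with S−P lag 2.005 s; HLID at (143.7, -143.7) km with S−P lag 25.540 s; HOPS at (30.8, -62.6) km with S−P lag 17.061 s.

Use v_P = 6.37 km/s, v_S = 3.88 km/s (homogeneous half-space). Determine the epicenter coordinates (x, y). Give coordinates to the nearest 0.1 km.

(76.0, 100.6)

Distance from S−P lag: d = Δt · v_P v_S / (v_P − v_S) = Δt · (6.37·3.88)/(6.37−3.88) ≈ 9.9259·Δt.
So d_YBH = 19.90, d_HLID = 253.51, d_HOPS = 169.35 km.
Circle about each station: (x − 95.9)² + (y − 100.4)² = 19.90²; (x − 143.7)² + (y + 143.7)² = 253.51²; (x − 30.8)² + (y + 62.6)² = 169.35².
Subtracting pairs of circle equations eliminates x²+y² and gives linear equations (the radical axes):
95.6 x − 488.2 y = -41848.90
-130.2 x − 326.0 y = -42692.98
Solving the 2×2 system: x ≈ 76.0, y ≈ 100.6 km.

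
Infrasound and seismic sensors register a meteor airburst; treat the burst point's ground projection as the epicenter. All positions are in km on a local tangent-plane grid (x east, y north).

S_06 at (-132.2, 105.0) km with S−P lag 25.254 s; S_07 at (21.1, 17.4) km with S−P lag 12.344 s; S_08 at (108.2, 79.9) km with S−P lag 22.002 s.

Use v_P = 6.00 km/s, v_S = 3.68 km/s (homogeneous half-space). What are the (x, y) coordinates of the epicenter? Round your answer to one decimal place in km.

Distance from S−P lag: d = Δt · v_P v_S / (v_P − v_S) = Δt · (6.00·3.68)/(6.00−3.68) ≈ 9.5172·Δt.
So d_S_06 = 240.35, d_S_07 = 117.48, d_S_08 = 209.40 km.
Circle about each station: (x + 132.2)² + (y − 105.0)² = 240.35²; (x − 21.1)² + (y − 17.4)² = 117.48²; (x − 108.2)² + (y − 79.9)² = 209.40².
Subtracting pairs of circle equations eliminates x²+y² and gives linear equations (the radical axes):
306.6 x − 175.2 y = 16212.70
480.8 x − 50.2 y = 3509.17
Solving the 2×2 system: x ≈ -2.9, y ≈ -97.6 km.

x ≈ -2.9 km, y ≈ -97.6 km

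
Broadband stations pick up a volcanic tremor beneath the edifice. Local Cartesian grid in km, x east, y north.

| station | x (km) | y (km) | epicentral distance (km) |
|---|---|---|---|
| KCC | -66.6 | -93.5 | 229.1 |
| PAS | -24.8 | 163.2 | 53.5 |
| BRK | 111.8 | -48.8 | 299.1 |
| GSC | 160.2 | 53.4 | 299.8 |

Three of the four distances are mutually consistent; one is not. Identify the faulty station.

PAS

Solve using three stations at a time. Using KCC, BRK, GSC (subtract circle equations pairwise → linear system) gives (x, y) ≈ (-130.5, 126.5).
Distances from that point to each station vs reported:
  KCC: calculated 229.1 vs reported 229.1 → residual 0.0 km
  PAS: calculated 111.9 vs reported 53.5 → residual 58.4 km
  BRK: calculated 299.1 vs reported 299.1 → residual 0.0 km
  GSC: calculated 299.8 vs reported 299.8 → residual 0.0 km
KCC, BRK, GSC are mutually consistent (residuals ≈ 0); PAS is off by 58.4 km.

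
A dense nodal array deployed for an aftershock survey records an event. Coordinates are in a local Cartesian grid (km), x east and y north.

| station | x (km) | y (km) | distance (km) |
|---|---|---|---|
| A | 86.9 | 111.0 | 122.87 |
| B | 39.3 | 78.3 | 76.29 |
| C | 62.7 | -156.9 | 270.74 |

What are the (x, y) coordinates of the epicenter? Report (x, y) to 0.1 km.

(-35.0, 95.6)

Circle about each station: (x − 86.9)² + (y − 111.0)² = 122.87²; (x − 39.3)² + (y − 78.3)² = 76.29²; (x − 62.7)² + (y + 156.9)² = 270.74².
Subtracting pairs of circle equations eliminates x²+y² and gives linear equations (the radical axes):
-95.2 x − 65.4 y = -2920.36
-48.4 x − 535.8 y = -49526.82
Solving the 2×2 system: x ≈ -35.0, y ≈ 95.6 km.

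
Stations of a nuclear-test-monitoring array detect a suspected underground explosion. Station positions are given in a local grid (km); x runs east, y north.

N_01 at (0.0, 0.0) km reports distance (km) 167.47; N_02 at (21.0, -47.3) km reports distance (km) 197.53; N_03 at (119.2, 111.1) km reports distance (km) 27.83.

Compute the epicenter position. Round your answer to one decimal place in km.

101.9 km east, 132.9 km north

Circle about each station: x² + y² = 167.47²; (x − 21.0)² + (y + 47.3)² = 197.53²; (x − 119.2)² + (y − 111.1)² = 27.83².
Subtracting the N_01 equation from the N_02 and N_03 equations removes the quadratic terms:
42.0 x − 94.6 y = -8293.61
238.4 x + 222.2 y = 53823.54
Solving the 2×2 system: x ≈ 101.9, y ≈ 132.9 km.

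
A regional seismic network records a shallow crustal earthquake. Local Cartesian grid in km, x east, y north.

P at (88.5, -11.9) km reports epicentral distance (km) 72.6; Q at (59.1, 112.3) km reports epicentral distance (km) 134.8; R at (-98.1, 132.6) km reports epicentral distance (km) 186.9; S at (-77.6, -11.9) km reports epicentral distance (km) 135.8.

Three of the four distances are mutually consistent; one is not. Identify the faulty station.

S

Solve using three stations at a time. Using P, Q, R (subtract circle equations pairwise → linear system) gives (x, y) ≈ (16.0, -15.4).
Distances from that point to each station vs reported:
  P: calculated 72.6 vs reported 72.6 → residual 0.0 km
  Q: calculated 134.8 vs reported 134.8 → residual 0.0 km
  R: calculated 186.9 vs reported 186.9 → residual 0.0 km
  S: calculated 93.7 vs reported 135.8 → residual 42.1 km
P, Q, R are mutually consistent (residuals ≈ 0); S is off by 42.1 km.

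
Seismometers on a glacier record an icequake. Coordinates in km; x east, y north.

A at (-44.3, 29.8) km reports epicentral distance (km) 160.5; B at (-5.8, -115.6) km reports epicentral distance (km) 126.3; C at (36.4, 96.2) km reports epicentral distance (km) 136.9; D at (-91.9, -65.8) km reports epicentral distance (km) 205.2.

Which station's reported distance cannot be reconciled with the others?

B

Solve using three stations at a time. Using A, C, D (subtract circle equations pairwise → linear system) gives (x, y) ≈ (108.0, -20.2).
Distances from that point to each station vs reported:
  A: calculated 160.3 vs reported 160.5 → residual 0.2 km
  B: calculated 148.5 vs reported 126.3 → residual 22.2 km
  C: calculated 136.6 vs reported 136.9 → residual 0.3 km
  D: calculated 205.0 vs reported 205.2 → residual 0.2 km
A, C, D are mutually consistent (residuals ≈ 0); B is off by 22.2 km.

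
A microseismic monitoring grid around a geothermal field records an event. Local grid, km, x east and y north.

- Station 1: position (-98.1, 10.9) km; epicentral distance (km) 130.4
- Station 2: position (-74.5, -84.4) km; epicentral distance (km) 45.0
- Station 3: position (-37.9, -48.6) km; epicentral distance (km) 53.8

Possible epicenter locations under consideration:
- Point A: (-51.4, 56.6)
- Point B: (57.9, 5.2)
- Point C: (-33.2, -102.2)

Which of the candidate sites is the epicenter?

For each candidate, compare |candidate − station| to the reported distance:
Point A: residuals Station 1 65.1, Station 2 97.9, Station 3 52.3 → max 97.9 km
Point B: residuals Station 1 25.7, Station 2 114.9, Station 3 56.1 → max 114.9 km
Point C: residuals Station 1 0.0, Station 2 0.0, Station 3 0.0 → max 0.0 km
Only Point C has all residuals ≈ 0.

Point C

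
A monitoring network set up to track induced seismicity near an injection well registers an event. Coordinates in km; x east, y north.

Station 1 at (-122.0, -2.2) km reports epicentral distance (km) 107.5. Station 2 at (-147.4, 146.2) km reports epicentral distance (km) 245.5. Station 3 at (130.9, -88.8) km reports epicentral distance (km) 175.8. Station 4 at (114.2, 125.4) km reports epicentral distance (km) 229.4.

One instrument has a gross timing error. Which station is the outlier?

Station 4

Solve using three stations at a time. Using Station 1, Station 2, Station 3 (subtract circle equations pairwise → linear system) gives (x, y) ≈ (-44.5, -76.7).
Distances from that point to each station vs reported:
  Station 1: calculated 107.5 vs reported 107.5 → residual 0.0 km
  Station 2: calculated 245.5 vs reported 245.5 → residual 0.0 km
  Station 3: calculated 175.8 vs reported 175.8 → residual 0.0 km
  Station 4: calculated 256.9 vs reported 229.4 → residual 27.5 km
Station 1, Station 2, Station 3 are mutually consistent (residuals ≈ 0); Station 4 is off by 27.5 km.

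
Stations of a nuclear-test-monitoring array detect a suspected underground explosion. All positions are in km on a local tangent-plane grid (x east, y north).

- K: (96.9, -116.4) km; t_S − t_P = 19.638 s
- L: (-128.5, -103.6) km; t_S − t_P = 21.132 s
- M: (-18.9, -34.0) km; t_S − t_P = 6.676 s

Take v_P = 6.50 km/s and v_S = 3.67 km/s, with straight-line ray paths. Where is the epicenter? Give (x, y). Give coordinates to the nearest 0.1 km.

Distance from S−P lag: d = Δt · v_P v_S / (v_P − v_S) = Δt · (6.50·3.67)/(6.50−3.67) ≈ 8.4293·Δt.
So d_K = 165.54, d_L = 178.13, d_M = 56.27 km.
Circle about each station: (x − 96.9)² + (y + 116.4)² = 165.54²; (x + 128.5)² + (y + 103.6)² = 178.13²; (x + 18.9)² + (y + 34.0)² = 56.27².
Subtracting pairs of circle equations eliminates x²+y² and gives linear equations (the radical axes):
-450.8 x + 25.6 y = -20.17
-231.6 x + 164.8 y = 2811.82
Solving the 2×2 system: x ≈ 1.1, y ≈ 18.6 km.
Check against K (with the unrounded x, y): √((x − 96.9)²+(y + 116.4)²) = 165.54 ≈ 165.54 km. ✓

(1.1, 18.6)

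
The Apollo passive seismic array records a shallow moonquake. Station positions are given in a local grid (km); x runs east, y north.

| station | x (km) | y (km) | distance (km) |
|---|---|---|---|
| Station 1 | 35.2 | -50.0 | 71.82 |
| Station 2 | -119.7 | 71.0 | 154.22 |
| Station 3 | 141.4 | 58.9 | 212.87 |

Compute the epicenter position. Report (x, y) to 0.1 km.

Circle about each station: (x − 35.2)² + (y + 50.0)² = 71.82²; (x + 119.7)² + (y − 71.0)² = 154.22²; (x − 141.4)² + (y − 58.9)² = 212.87².
Subtracting pairs of circle equations eliminates x²+y² and gives linear equations (the radical axes):
-309.8 x + 242.0 y = -2995.65
212.4 x + 217.8 y = -20431.39
Solving the 2×2 system: x ≈ -36.1, y ≈ -58.6 km.

-36.1 km east, -58.6 km north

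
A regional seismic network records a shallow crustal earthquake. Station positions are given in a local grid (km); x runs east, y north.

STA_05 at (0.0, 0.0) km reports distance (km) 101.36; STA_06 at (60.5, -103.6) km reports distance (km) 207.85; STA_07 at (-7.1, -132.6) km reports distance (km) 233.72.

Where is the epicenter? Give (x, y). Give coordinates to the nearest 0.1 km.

Circle about each station: x² + y² = 101.36²; (x − 60.5)² + (y + 103.6)² = 207.85²; (x + 7.1)² + (y + 132.6)² = 233.72².
Subtracting the STA_05 equation from the STA_06 and STA_07 equations removes the quadratic terms:
121.0 x − 207.2 y = -18534.56
-14.2 x − 265.2 y = -26718.02
Solving the 2×2 system: x ≈ 17.7, y ≈ 99.8 km.
Check against STA_05 (with the unrounded x, y): √(x²+y²) = 101.36 ≈ 101.36 km. ✓

17.7 km east, 99.8 km north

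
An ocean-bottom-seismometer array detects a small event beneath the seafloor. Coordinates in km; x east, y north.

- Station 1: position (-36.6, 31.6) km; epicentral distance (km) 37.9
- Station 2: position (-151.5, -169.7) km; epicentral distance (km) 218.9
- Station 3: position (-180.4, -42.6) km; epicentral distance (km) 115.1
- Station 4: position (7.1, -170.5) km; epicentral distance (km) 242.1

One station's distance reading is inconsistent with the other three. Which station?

Station 1

Solve using three stations at a time. Using Station 2, Station 3, Station 4 (subtract circle equations pairwise → linear system) gives (x, y) ≈ (-104.8, 44.1).
Distances from that point to each station vs reported:
  Station 1: calculated 69.4 vs reported 37.9 → residual 31.5 km
  Station 2: calculated 218.9 vs reported 218.9 → residual 0.0 km
  Station 3: calculated 115.0 vs reported 115.1 → residual 0.1 km
  Station 4: calculated 242.1 vs reported 242.1 → residual 0.0 km
Station 2, Station 3, Station 4 are mutually consistent (residuals ≈ 0); Station 1 is off by 31.5 km.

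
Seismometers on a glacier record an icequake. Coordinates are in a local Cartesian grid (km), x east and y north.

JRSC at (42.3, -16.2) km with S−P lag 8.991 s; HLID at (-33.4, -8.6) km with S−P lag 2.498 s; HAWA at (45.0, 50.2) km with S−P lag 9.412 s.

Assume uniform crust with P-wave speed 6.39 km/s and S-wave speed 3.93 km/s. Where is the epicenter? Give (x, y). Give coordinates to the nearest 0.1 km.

Distance from S−P lag: d = Δt · v_P v_S / (v_P − v_S) = Δt · (6.39·3.93)/(6.39−3.93) ≈ 10.2084·Δt.
So d_JRSC = 91.78, d_HLID = 25.50, d_HAWA = 96.08 km.
Circle about each station: (x − 42.3)² + (y + 16.2)² = 91.78²; (x + 33.4)² + (y + 8.6)² = 25.50²; (x − 45.0)² + (y − 50.2)² = 96.08².
Subtracting pairs of circle equations eliminates x²+y² and gives linear equations (the radical axes):
-151.4 x + 15.2 y = 6911.11
5.4 x + 132.8 y = 1685.51
Solving the 2×2 system: x ≈ -44.2, y ≈ 14.5 km.

x ≈ -44.2 km, y ≈ 14.5 km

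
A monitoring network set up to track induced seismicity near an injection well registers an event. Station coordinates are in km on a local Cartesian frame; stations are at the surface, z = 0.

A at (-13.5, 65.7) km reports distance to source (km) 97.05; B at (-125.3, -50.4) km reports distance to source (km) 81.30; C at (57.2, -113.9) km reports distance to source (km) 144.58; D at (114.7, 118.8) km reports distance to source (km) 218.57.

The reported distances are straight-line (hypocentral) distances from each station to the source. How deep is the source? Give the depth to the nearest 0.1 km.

depth ≈ 19.6 km

Each station gives a sphere (x−x_i)² + (y−y_i)² + z² = d_i² (stations at z=0).
Subtracting the A sphere from B and C: z² cancels, leaving linear equations in x and y:
-223.6 x − 232.2 y = 16550.52
141.4 x − 359.2 y = 261.64
Solving: x ≈ -52.003, y ≈ -21.200 km (keep extra digits for the depth step; rounded: -52.0, -21.2).
Then from the A sphere: z² = 97.05² − (x + 13.5)² − (y − 65.7)² with x = -52.003, y = -21.200, so z ≈ 19.612 ≈ 19.6 km.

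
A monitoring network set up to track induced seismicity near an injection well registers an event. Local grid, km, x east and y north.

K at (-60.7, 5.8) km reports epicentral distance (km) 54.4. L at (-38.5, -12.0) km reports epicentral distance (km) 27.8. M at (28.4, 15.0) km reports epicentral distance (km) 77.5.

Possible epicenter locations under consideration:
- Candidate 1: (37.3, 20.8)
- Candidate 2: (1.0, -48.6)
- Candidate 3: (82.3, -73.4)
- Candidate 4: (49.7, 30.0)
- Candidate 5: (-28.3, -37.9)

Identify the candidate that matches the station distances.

For each candidate, compare |candidate − station| to the reported distance:
Candidate 1: residuals K 44.7, L 54.8, M 66.9 → max 66.9 km
Candidate 2: residuals K 27.9, L 26.0, M 8.2 → max 27.9 km
Candidate 3: residuals K 109.1, L 107.7, M 26.0 → max 109.1 km
Candidate 4: residuals K 58.6, L 69.9, M 51.4 → max 69.9 km
Candidate 5: residuals K 0.0, L 0.0, M 0.0 → max 0.0 km
Only Candidate 5 has all residuals ≈ 0.

Candidate 5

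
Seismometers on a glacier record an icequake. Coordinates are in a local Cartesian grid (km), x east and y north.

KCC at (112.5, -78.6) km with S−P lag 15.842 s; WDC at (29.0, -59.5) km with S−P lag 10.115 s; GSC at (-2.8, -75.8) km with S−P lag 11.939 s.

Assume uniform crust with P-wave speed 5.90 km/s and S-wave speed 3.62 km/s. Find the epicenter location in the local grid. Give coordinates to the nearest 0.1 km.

Distance from S−P lag: d = Δt · v_P v_S / (v_P − v_S) = Δt · (5.90·3.62)/(5.90−3.62) ≈ 9.3675·Δt.
So d_KCC = 148.40, d_WDC = 94.75, d_GSC = 111.84 km.
Circle about each station: (x − 112.5)² + (y + 78.6)² = 148.40²; (x − 29.0)² + (y + 59.5)² = 94.75²; (x + 2.8)² + (y + 75.8)² = 111.84².
Subtracting the KCC equation from the WDC and GSC equations removes the quadratic terms:
-167.0 x + 38.2 y = -1407.96
-230.6 x + 5.6 y = -3566.36
Solving the 2×2 system: x ≈ 16.3, y ≈ 34.4 km.

(16.3, 34.4)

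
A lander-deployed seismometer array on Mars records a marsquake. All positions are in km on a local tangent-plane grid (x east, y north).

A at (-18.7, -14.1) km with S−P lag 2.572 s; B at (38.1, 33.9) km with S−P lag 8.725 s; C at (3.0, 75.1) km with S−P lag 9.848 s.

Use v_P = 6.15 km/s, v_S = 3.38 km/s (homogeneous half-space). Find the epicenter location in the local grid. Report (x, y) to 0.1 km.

Distance from S−P lag: d = Δt · v_P v_S / (v_P − v_S) = Δt · (6.15·3.38)/(6.15−3.38) ≈ 7.5043·Δt.
So d_A = 19.30, d_B = 65.48, d_C = 73.90 km.
Circle about each station: (x + 18.7)² + (y + 14.1)² = 19.30²; (x − 38.1)² + (y − 33.9)² = 65.48²; (x − 3.0)² + (y − 75.1)² = 73.90².
Subtracting the A equation from the B and C equations removes the quadratic terms:
113.6 x + 96.0 y = -1862.82
43.4 x + 178.4 y = 11.79
Solving the 2×2 system: x ≈ -20.7, y ≈ 5.1 km.

-20.7 km east, 5.1 km north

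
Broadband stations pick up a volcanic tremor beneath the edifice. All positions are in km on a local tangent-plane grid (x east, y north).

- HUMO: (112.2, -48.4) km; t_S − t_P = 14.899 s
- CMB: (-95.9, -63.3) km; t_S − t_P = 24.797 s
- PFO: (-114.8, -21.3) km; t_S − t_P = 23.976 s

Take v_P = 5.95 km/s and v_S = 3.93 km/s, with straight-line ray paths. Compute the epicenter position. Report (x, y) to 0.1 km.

121.8 km east, 123.8 km north

Distance from S−P lag: d = Δt · v_P v_S / (v_P − v_S) = Δt · (5.95·3.93)/(5.95−3.93) ≈ 11.5760·Δt.
So d_HUMO = 172.47, d_CMB = 287.05, d_PFO = 277.55 km.
Circle about each station: (x − 112.2)² + (y + 48.4)² = 172.47²; (x + 95.9)² + (y + 63.3)² = 287.05²; (x + 114.8)² + (y + 21.3)² = 277.55².
Subtracting pairs of circle equations eliminates x²+y² and gives linear equations (the radical axes):
-416.2 x − 29.8 y = -54379.50
-454.0 x + 54.2 y = -48586.77
Solving the 2×2 system: x ≈ 121.8, y ≈ 123.8 km.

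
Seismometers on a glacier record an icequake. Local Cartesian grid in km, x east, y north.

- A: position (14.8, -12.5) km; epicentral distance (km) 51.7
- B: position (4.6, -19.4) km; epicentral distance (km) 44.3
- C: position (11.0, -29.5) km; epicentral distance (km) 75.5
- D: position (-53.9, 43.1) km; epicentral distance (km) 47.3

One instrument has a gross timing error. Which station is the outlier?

C

Solve using three stations at a time. Using A, B, D (subtract circle equations pairwise → linear system) gives (x, y) ≈ (-35.5, -0.5).
Distances from that point to each station vs reported:
  A: calculated 51.7 vs reported 51.7 → residual 0.0 km
  B: calculated 44.4 vs reported 44.3 → residual 0.1 km
  C: calculated 54.8 vs reported 75.5 → residual 20.7 km
  D: calculated 47.3 vs reported 47.3 → residual 0.0 km
A, B, D are mutually consistent (residuals ≈ 0); C is off by 20.7 km.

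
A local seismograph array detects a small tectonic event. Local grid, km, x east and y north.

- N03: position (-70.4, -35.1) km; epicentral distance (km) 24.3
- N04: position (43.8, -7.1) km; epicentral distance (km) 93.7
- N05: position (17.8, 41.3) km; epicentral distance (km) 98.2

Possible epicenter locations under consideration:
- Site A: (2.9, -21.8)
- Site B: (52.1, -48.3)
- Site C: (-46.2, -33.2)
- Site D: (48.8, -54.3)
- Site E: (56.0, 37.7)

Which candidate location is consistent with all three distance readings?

For each candidate, compare |candidate − station| to the reported distance:
Site A: residuals N03 50.2, N04 50.2, N05 33.4 → max 50.2 km
Site B: residuals N03 98.9, N04 51.7, N05 2.3 → max 98.9 km
Site C: residuals N03 0.0, N04 0.0, N05 0.0 → max 0.0 km
Site D: residuals N03 96.4, N04 46.2, N05 2.3 → max 96.4 km
Site E: residuals N03 121.6, N04 47.3, N05 59.8 → max 121.6 km
Only Site C has all residuals ≈ 0.

Site C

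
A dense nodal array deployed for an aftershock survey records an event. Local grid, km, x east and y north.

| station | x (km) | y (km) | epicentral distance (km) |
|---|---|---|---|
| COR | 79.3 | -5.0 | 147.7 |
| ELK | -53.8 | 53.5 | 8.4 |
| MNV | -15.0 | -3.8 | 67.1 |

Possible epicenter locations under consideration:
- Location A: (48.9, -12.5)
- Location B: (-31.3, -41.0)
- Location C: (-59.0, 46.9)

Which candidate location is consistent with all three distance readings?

For each candidate, compare |candidate − station| to the reported distance:
Location A: residuals COR 116.4, ELK 113.7, MNV 2.6 → max 116.4 km
Location B: residuals COR 31.4, ELK 88.7, MNV 26.5 → max 88.7 km
Location C: residuals COR 0.0, ELK 0.0, MNV 0.0 → max 0.0 km
Only Location C has all residuals ≈ 0.

Location C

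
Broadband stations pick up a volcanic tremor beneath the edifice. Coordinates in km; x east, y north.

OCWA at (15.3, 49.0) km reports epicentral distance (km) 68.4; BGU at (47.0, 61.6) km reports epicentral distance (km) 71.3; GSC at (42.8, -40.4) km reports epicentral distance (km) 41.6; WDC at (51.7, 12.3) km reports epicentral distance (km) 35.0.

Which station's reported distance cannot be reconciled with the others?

Solve using three stations at a time. Using BGU, GSC, WDC (subtract circle equations pairwise → linear system) gives (x, y) ≈ (21.3, -4.9).
Distances from that point to each station vs reported:
  OCWA: calculated 54.2 vs reported 68.4 → residual 14.2 km
  BGU: calculated 71.3 vs reported 71.3 → residual 0.0 km
  GSC: calculated 41.6 vs reported 41.6 → residual 0.0 km
  WDC: calculated 35.0 vs reported 35.0 → residual 0.0 km
BGU, GSC, WDC are mutually consistent (residuals ≈ 0); OCWA is off by 14.2 km.

OCWA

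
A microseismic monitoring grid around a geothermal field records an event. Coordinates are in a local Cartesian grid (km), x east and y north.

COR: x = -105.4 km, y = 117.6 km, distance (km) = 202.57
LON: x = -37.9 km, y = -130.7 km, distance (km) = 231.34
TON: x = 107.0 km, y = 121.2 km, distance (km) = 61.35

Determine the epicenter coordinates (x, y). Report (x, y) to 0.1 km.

x ≈ 89.5 km, y ≈ 62.4 km

Circle about each station: (x + 105.4)² + (y − 117.6)² = 202.57²; (x + 37.9)² + (y + 130.7)² = 231.34²; (x − 107.0)² + (y − 121.2)² = 61.35².
Subtracting the COR equation from the LON and TON equations removes the quadratic terms:
135.0 x − 496.6 y = -18903.61
424.8 x + 7.2 y = 38470.30
Solving the 2×2 system: x ≈ 89.5, y ≈ 62.4 km.
Check against COR (with the unrounded x, y): √((x + 105.4)²+(y − 117.6)²) = 202.57 ≈ 202.57 km. ✓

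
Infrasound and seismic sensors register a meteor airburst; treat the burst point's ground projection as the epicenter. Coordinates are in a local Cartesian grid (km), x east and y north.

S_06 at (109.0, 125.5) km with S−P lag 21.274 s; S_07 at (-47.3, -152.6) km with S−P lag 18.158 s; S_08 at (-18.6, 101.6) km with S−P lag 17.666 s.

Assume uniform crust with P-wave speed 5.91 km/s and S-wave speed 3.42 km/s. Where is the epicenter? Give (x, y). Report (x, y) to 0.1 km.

Distance from S−P lag: d = Δt · v_P v_S / (v_P − v_S) = Δt · (5.91·3.42)/(5.91−3.42) ≈ 8.1173·Δt.
So d_S_06 = 172.69, d_S_07 = 147.39, d_S_08 = 143.40 km.
Circle about each station: (x − 109.0)² + (y − 125.5)² = 172.69²; (x + 47.3)² + (y + 152.6)² = 147.39²; (x + 18.6)² + (y − 101.6)² = 143.40².
Subtracting the S_06 equation from the S_07 and S_08 equations removes the quadratic terms:
-312.6 x − 556.2 y = 5990.82
-255.2 x − 47.8 y = -7704.45
Solving the 2×2 system: x ≈ 36.0, y ≈ -31.0 km.

36.0 km east, -31.0 km north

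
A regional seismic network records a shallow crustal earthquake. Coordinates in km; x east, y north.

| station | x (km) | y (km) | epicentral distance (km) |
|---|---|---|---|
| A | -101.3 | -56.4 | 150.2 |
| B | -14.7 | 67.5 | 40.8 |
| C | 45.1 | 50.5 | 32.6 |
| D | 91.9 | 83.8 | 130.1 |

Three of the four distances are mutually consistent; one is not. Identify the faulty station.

D

Solve using three stations at a time. Using A, B, C (subtract circle equations pairwise → linear system) gives (x, y) ≈ (14.6, 39.1).
Distances from that point to each station vs reported:
  A: calculated 150.2 vs reported 150.2 → residual 0.0 km
  B: calculated 40.8 vs reported 40.8 → residual 0.0 km
  C: calculated 32.6 vs reported 32.6 → residual 0.0 km
  D: calculated 89.3 vs reported 130.1 → residual 40.8 km
A, B, C are mutually consistent (residuals ≈ 0); D is off by 40.8 km.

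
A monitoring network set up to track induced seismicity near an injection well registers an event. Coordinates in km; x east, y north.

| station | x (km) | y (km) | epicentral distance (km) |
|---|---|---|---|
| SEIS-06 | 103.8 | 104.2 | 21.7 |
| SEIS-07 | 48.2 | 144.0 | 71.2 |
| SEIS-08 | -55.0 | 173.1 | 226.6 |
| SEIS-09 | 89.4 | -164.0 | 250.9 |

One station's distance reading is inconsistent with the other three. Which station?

Solve using three stations at a time. Using SEIS-06, SEIS-07, SEIS-09 (subtract circle equations pairwise → linear system) gives (x, y) ≈ (90.7, 86.9).
Distances from that point to each station vs reported:
  SEIS-06: calculated 21.7 vs reported 21.7 → residual 0.0 km
  SEIS-07: calculated 71.2 vs reported 71.2 → residual 0.0 km
  SEIS-08: calculated 169.3 vs reported 226.6 → residual 57.3 km
  SEIS-09: calculated 250.9 vs reported 250.9 → residual 0.0 km
SEIS-06, SEIS-07, SEIS-09 are mutually consistent (residuals ≈ 0); SEIS-08 is off by 57.3 km.

SEIS-08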